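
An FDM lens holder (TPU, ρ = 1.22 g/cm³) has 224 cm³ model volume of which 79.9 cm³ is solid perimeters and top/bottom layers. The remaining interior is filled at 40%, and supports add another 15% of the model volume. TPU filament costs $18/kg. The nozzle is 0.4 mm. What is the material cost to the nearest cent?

$3.76

Volume inside the shell = 224 − 79.9, so 144.1 cm³.
Infill deposited: 0.40 × 144.1 → 57.64 cm³.
Support = 0.15 × 224 = 33.6 cm³.
Deposited volume = 79.9 + 57.64 + 33.6, so 171.14 cm³.
Mass: 171.14 × 1.22 → 208.7908 g.
Cost = 208.7908 g / 1000 × $18/kg = $3.76.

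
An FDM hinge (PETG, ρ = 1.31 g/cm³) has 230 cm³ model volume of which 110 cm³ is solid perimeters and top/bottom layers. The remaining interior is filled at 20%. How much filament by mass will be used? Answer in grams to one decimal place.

Infill region = 230 − 110 = 120 cm³.
Infill volume: 0.20 × 120 → 24 cm³.
Total printed volume = 110 + 24 = 134 cm³.
Mass: 134 × 1.31 → 175.54 g.

175.5 g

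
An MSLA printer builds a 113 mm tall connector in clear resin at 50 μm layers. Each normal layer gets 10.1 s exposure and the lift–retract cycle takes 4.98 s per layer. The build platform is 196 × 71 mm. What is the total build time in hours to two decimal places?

Layers = ⌈113/0.05⌉ = 2260.
Cycle time = 10.1 + 4.98, so 15.08 s.
Build time: 2260 × 15.08 s = 34080.8 s, i.e. 9.47 hours.

9.47 hours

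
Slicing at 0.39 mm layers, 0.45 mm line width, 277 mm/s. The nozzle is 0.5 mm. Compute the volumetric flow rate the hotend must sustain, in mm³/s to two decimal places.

Bead cross-section = 0.39 × 0.45, so 0.1755 mm².
Q = v·A = 277 × 0.1755 = 48.61 mm³/s.

48.61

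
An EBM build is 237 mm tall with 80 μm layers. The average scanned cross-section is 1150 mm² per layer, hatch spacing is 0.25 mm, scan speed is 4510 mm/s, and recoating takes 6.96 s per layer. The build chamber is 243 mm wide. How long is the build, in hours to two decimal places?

6.57 hours

Number of layers: 237 / 0.08 → 2963 (rounded up).
Hatch length per layer = 1150 / 0.25, so 4600 mm.
Per-layer scan time = 4600 / 4510, so 1.02 s.
Time per layer = 1.02 + 6.96 = 7.98 s.
2963 layers × 7.98 s/layer = 23644.74 s, i.e. 6.57 hours.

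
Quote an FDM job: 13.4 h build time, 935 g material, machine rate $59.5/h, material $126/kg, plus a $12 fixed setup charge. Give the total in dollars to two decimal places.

Machine cost = 59.5 × 13.4 = $797.30.
Material charge: 126 × 935/1000 → $117.81.
Total = 797.30 + 117.81 + 12 = $927.11.

$927.11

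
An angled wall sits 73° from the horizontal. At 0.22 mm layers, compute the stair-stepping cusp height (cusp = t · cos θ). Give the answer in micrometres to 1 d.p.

64.3 μm

cos(73°) = 0.2924, so cusp = 0.22 × 0.2924 = 0.064328 mm → 64.3 μm.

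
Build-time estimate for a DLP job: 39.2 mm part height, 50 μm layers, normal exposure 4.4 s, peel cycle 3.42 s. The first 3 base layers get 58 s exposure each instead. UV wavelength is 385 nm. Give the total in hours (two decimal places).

1.75 hours

Layers = ⌈39.2/0.05⌉ = 784.
Burn-in layers: 3 × (58 + 3.42) → 184.26 s.
Normal layers = 781 × (4.4 + 3.42) = 6107.42 s.
Total = 184.26 + 6107.42 = 6291.68 s = 1.75 hours.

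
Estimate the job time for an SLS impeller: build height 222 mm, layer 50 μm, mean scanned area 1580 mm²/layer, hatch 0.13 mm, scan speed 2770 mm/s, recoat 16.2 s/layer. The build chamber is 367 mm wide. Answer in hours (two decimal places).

Layer count = ceil(222 / 0.05) = 4440.
Per-layer scan distance: 1580 / 0.13 → 12153.8 mm.
Scan time per layer = 12153.8 / 2770 = 4.3877 s.
Time per layer = 4.3877 + 16.2, so 20.5877 s.
Total: 4440 × 20.5877 s = 91409.388 s → 25.39 hours.

25.39 hours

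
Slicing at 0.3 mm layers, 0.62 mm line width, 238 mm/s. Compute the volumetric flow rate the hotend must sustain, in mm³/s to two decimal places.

Bead cross-section: 0.3 × 0.62 → 0.186 mm².
Volumetric flow = 238 × 0.186 = 44.27 mm³/s.

44.27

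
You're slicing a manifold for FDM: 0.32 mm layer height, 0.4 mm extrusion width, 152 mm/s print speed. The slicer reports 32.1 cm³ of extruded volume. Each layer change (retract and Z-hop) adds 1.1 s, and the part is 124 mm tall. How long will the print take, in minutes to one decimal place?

34.6 minutes

Extrusion cross-section = 0.32 × 0.4, so 0.128 mm².
Path length: 32100 mm³ / 0.128 mm² → 250781.3 mm.
Print-move time = 250781.3 / 152 = 1649.9 s.
Layers = ⌈124/0.32⌉ = 388.
Z-hop total = 388 × 1.1, so 426.8 s.
Total = 1649.9 + 426.8 = 2076.7 s = 34.6 minutes.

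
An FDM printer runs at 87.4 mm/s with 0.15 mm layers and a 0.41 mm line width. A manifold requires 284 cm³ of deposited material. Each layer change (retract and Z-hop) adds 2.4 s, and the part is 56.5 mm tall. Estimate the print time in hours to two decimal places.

Bead cross-section = 0.15 × 0.41, so 0.0615 mm².
Toolpath length = 284 cm³ / 0.0615 mm² = 284000 / 0.0615 = 4617886.2 mm.
Time extruding = 4617886.2 / 87.4, so 52836.2 s.
Layers = ⌈56.5/0.15⌉ = 377.
Z-hop total = 377 × 2.4 = 904.8 s.
Total = 52836.2 + 904.8 = 53741 s = 14.93 hours.

14.93 hours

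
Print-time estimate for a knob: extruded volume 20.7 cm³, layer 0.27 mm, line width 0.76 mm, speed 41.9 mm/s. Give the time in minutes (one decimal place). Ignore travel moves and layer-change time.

Bead cross-section = 0.27 × 0.76, so 0.2052 mm².
Total extruded path = 20700/0.2052 = 100877.2 mm.
Extrusion time = 100877.2 / 41.9 = 2407.6 s.
That's 2407.6 s → 40.1 minutes.

40.1 minutes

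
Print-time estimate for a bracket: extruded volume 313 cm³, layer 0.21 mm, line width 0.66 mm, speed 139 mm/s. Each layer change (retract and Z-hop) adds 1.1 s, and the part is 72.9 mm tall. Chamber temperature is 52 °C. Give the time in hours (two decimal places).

4.62 hours

Extrusion cross-section = 0.21 × 0.66, so 0.1386 mm².
Total extruded path = 313000/0.1386 = 2258297.3 mm.
Extrusion time: 2258297.3 / 139 → 16246.7 s.
Number of layers: 72.9 / 0.21 → 348 (rounded up).
Layer-change overhead: 348 × 1.1 → 382.8 s.
Altogether 16246.7 + 382.8 = 16629.5 s, i.e. 4.62 hours.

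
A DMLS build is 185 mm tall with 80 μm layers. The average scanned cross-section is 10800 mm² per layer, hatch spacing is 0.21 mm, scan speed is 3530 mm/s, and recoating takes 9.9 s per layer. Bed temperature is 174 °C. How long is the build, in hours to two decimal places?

Layers = ⌈185/0.08⌉ = 2313.
Hatch length per layer = 10800 / 0.21, so 51428.6 mm.
Per-layer scan time = 51428.6 / 3530, so 14.569 s.
Per-layer time = 14.569 + 9.9, so 24.469 s.
Build time = 2313 × 24.469 = 56596.797 s = 15.72 hours.

15.72 hours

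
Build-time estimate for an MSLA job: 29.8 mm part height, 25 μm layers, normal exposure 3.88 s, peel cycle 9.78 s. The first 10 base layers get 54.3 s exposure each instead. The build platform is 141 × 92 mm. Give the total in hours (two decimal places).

4.66 hours

Layers = ⌈29.8/0.025⌉ = 1192.
Base layers = 10 × (54.3 + 9.78) = 640.8 s.
Remaining layers: 1182 × (3.88 + 9.78) → 16146.12 s.
Sum: 640.8 + 16146.12 = 16786.92 s → 4.66 hours.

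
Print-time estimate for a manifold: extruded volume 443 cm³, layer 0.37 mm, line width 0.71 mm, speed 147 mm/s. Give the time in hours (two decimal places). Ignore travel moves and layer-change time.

3.19 hours

Bead cross-section = 0.37 × 0.71 = 0.2627 mm².
Toolpath length = 443 cm³ / 0.2627 mm² = 443000 / 0.2627 = 1686334.2 mm.
Print-move time = 1686334.2 / 147 = 11471.7 s.
Converting: 11471.7 s = 3.19 hours.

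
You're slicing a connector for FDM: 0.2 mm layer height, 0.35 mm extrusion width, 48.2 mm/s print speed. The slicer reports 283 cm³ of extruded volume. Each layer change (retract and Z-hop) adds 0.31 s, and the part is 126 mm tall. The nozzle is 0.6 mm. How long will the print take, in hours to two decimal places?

23.35 hours

Bead cross-section: 0.2 × 0.35 → 0.07 mm².
Toolpath length = 283 cm³ / 0.07 mm² = 283000 / 0.07 = 4042857.1 mm.
Extrusion time: 4042857.1 / 48.2 → 83876.7 s.
Layer count = ceil(126 / 0.2) = 630.
Non-print overhead = 630 × 0.31 = 195.3 s.
Altogether 83876.7 + 195.3 = 84072 s, i.e. 23.35 hours.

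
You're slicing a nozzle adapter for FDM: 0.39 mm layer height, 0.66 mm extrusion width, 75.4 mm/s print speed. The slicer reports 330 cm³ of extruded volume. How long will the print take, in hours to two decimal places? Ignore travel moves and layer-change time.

Line area: 0.39 × 0.66 → 0.2574 mm².
Path length: 330000 mm³ / 0.2574 mm² → 1282051.3 mm.
Time extruding = 1282051.3 / 75.4 = 17003.3 s.
Converting: 17003.3 s = 4.72 hours.

4.72 hours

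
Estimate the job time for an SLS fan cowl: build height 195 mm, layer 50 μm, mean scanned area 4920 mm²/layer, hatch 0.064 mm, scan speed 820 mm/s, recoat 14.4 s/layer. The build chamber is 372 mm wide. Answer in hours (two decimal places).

117.16 hours

Layer count = ceil(195 / 0.05) = 3900.
Per-layer scan distance = 4920 / 0.064, so 76875 mm.
Per-layer scan time = 76875 / 820, so 93.75 s.
Layer cycle = 93.75 + 14.4 = 108.15 s.
3900 layers × 108.15 s/layer = 421785 s, i.e. 117.16 hours.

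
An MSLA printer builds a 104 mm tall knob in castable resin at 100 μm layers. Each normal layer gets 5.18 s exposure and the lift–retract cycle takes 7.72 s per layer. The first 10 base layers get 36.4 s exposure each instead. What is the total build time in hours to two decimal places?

Layers = ⌈104/0.1⌉ = 1040.
Burn-in layers = 10 × (36.4 + 7.72) = 441.2 s.
Regular layers = 1030 × (5.18 + 7.72) = 13287 s.
Sum: 441.2 + 13287 = 13728.2 s → 3.81 hours.

3.81 hours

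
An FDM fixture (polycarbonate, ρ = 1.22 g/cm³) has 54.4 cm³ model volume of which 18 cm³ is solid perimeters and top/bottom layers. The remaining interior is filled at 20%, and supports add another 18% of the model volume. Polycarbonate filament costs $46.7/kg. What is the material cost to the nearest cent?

$2.00

Interior volume = 54.4 − 18, so 36.4 cm³.
Deposited infill = 0.20 × 36.4 = 7.28 cm³.
Support = 0.18 × 54.4, so 9.792 cm³.
Total extruded = 18 + 7.28 + 9.792, so 35.072 cm³.
Mass = 35.072 × 1.22 = 42.78784 g.
Cost = 42.78784 g / 1000 × $46.7/kg = $2.00.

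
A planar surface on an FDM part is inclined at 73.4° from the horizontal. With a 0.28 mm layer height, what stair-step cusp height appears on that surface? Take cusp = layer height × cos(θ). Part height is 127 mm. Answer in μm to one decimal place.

80.0 μm

cos(73.4°) = 0.2857, so cusp = 0.28 × 0.2857 = 0.079996 mm → 80.0 μm.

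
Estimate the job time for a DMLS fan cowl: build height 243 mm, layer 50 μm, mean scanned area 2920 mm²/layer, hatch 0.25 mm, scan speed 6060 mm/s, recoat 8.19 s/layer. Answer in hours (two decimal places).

13.66 hours

Layers = ⌈243/0.05⌉ = 4860.
Scan path per layer = 2920 / 0.25 = 11680 mm.
Laser time per layer = 11680 / 6060, so 1.9274 s.
Per-layer time = 1.9274 + 8.19, so 10.1174 s.
Build time = 4860 × 10.1174 = 49170.564 s = 13.66 hours.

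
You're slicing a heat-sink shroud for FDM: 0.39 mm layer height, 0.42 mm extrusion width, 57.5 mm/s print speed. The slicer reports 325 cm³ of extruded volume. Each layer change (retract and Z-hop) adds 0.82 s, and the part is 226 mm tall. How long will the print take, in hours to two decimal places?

9.72 hours

Line area = 0.39 × 0.42 = 0.1638 mm².
Path length: 325000 mm³ / 0.1638 mm² → 1984127 mm.
Print-move time = 1984127 / 57.5, so 34506.6 s.
Number of layers: 226 / 0.39 → 580 (rounded up).
Non-print overhead: 580 × 0.82 → 475.6 s.
Altogether 34506.6 + 475.6 = 34982.2 s, i.e. 9.72 hours.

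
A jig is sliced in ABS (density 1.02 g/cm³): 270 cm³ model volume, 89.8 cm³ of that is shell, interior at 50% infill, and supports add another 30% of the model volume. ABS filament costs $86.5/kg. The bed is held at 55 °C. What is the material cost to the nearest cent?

Infill region = 270 − 89.8 = 180.2 cm³.
Deposited infill: 0.50 × 180.2 → 90.1 cm³.
Support = 0.30 × 270 = 81 cm³.
Total printed volume = 89.8 + 90.1 + 81 = 260.9 cm³.
Mass = 260.9 × 1.02, so 266.118 g.
Cost = 266.118 g / 1000 × $86.5/kg = $23.02.

$23.02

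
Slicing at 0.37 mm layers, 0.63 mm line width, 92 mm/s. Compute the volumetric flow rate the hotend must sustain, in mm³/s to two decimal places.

Extrusion cross-section = 0.37 × 0.63, so 0.2331 mm².
Volumetric flow = 92 × 0.2331 = 21.45 mm³/s.

21.45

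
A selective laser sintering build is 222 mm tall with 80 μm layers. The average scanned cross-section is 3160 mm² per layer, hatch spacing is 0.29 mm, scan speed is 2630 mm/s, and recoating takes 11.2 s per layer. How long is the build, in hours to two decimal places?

Layer count = ceil(222 / 0.08) = 2775.
Hatch length per layer = 3160 / 0.29 = 10896.6 mm.
Laser time per layer = 10896.6 / 2630 = 4.1432 s.
Time per layer = 4.1432 + 11.2 = 15.3432 s.
Build time = 2775 × 15.3432 = 42577.38 s = 11.83 hours.

11.83 hours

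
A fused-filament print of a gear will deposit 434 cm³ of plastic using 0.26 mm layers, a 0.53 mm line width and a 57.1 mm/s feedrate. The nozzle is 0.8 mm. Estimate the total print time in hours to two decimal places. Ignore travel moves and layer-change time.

Extrusion cross-section: 0.26 × 0.53 → 0.1378 mm².
Total extruded path = 434000/0.1378 = 3149492 mm.
Print-move time: 3149492 / 57.1 → 55157.5 s.
That's 55157.5 s → 15.32 hours.

15.32 hours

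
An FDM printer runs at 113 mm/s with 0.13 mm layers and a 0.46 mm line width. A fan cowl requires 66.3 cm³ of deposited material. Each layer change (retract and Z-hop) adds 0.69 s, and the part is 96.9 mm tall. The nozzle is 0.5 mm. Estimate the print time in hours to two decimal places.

Extrusion cross-section = 0.13 × 0.46 = 0.0598 mm².
Path length: 66300 mm³ / 0.0598 mm² → 1108695.7 mm.
Extrusion time = 1108695.7 / 113 = 9811.5 s.
Layer count = ceil(96.9 / 0.13) = 746.
Z-hop total = 746 × 0.69 = 514.74 s.
Total = 9811.5 + 514.74 = 10326.24 s = 2.87 hours.

2.87 hours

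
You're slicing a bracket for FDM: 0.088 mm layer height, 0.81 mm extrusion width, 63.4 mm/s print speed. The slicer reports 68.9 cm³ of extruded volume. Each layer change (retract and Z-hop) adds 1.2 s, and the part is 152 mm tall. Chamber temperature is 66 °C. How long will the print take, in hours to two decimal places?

Bead cross-section = 0.088 × 0.81, so 0.07128 mm².
Toolpath length = 68.9 cm³ / 0.07128 mm² = 68900 / 0.07128 = 966610.5 mm.
Time extruding: 966610.5 / 63.4 → 15246.2 s.
Number of layers: 152 / 0.088 → 1728 (rounded up).
Layer-change overhead = 1728 × 1.2, so 2073.6 s.
Altogether 15246.2 + 2073.6 = 17319.8 s, i.e. 4.81 hours.

4.81 hours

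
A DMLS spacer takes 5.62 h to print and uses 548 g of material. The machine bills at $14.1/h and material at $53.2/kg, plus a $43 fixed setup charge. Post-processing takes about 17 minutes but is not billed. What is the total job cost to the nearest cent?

Machine cost = 14.1 × 5.62, so $79.242.
Material charge: 53.2 × 548/1000 → $29.1536.
Total = 79.242 + 29.1536 + 43 = 151.3956 ≈ $151.40.

$151.40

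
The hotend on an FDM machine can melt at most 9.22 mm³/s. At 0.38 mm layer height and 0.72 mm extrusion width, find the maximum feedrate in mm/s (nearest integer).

Extrusion cross-section = 0.38 × 0.72 = 0.2736 mm².
Max speed = 9.22 / 0.2736 = 33.70 ≈ 34 mm/s.

34 mm/s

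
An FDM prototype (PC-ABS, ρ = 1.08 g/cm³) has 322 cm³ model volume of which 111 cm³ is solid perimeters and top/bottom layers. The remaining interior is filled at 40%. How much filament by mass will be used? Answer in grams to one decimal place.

211.0 g

Infill region = 322 − 111, so 211 cm³.
Infill deposited: 0.40 × 211 → 84.4 cm³.
Deposited volume = 111 + 84.4 = 195.4 cm³.
Mass = 195.4 × 1.08 = 211.032 g.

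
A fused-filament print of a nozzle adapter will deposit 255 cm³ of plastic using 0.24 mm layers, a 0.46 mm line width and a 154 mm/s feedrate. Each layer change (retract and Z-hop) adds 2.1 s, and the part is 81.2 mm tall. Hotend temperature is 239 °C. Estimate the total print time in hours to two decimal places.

4.36 hours

Line area: 0.24 × 0.46 → 0.1104 mm².
Total extruded path = 255000/0.1104 = 2309782.6 mm.
Print-move time = 2309782.6 / 154, so 14998.6 s.
Number of layers: 81.2 / 0.24 → 339 (rounded up).
Non-print overhead = 339 × 2.1, so 711.9 s.
Total = 14998.6 + 711.9 = 15710.5 s = 4.36 hours.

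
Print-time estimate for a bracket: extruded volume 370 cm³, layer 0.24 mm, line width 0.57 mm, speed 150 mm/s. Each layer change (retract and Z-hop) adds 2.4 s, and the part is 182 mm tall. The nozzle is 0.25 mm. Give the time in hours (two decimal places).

5.51 hours

Line area: 0.24 × 0.57 → 0.1368 mm².
Toolpath length = 370 cm³ / 0.1368 mm² = 370000 / 0.1368 = 2704678.4 mm.
Print-move time = 2704678.4 / 150 = 18031.2 s.
Layer count = ceil(182 / 0.24) = 759.
Layer-change overhead = 759 × 2.4 = 1821.6 s.
Total = 18031.2 + 1821.6 = 19852.8 s = 5.51 hours.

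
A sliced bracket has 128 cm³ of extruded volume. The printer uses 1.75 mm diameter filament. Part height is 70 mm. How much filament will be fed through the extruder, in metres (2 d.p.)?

53.22 m

Filament cross-section = π × (1.75/2)² = 2.4053 mm².
Length = 128 cm³ / 2.4053 mm² = 128000 / 2.4053 = 53215.82 mm = 53.22 m.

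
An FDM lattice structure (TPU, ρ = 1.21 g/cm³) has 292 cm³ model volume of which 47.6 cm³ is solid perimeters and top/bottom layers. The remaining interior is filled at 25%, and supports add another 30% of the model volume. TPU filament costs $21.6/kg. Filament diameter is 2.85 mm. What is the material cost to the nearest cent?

$5.13

Volume inside the shell: 292 − 47.6 → 244.4 cm³.
Infill volume: 0.25 × 244.4 → 61.1 cm³.
Support = 0.30 × 292 = 87.6 cm³.
Total printed volume = 47.6 + 61.1 + 87.6 = 196.3 cm³.
Mass = 196.3 × 1.21, so 237.523 g.
At $21.6/kg: 237.523/1000 × 21.6 = $5.13.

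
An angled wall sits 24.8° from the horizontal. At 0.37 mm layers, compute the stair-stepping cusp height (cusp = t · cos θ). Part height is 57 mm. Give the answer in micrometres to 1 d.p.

h_c = t·cos θ = 0.37 × 0.9078 = 0.335886 mm (335.9 μm).

335.9 μm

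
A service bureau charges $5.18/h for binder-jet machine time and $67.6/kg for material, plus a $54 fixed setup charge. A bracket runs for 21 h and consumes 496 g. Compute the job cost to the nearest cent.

Time charge = 5.18 × 21 = $108.78.
Material charge = 67.6 × 496/1000 = $33.5296.
Adding setup: 108.78 + 33.5296 + 54 → 196.3096 ≈ $196.31.

$196.31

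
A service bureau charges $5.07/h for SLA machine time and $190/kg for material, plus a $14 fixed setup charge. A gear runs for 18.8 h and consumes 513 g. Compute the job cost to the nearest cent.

$206.79

Machine-time cost: 5.07 × 18.8 → $95.316.
Material charge: 190 × 513/1000 → $97.47.
Total = 95.316 + 97.47 + 14 = 206.786 ≈ $206.79.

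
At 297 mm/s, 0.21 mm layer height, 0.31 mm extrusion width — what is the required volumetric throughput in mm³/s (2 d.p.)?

Bead cross-section: 0.21 × 0.31 → 0.0651 mm².
Volumetric flow = 297 × 0.0651 = 19.33 mm³/s.

19.33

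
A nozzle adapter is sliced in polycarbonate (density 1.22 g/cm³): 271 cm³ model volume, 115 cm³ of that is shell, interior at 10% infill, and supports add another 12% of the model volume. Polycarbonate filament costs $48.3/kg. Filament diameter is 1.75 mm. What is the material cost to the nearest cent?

$9.61

Infill region = 271 − 115, so 156 cm³.
Infill deposited: 0.10 × 156 → 15.6 cm³.
Support = 0.12 × 271 = 32.52 cm³.
Total printed volume = 115 + 15.6 + 32.52, so 163.12 cm³.
Mass = 163.12 × 1.22 = 199.0064 g.
At $48.3/kg: 199.0064/1000 × 48.3 = $9.61.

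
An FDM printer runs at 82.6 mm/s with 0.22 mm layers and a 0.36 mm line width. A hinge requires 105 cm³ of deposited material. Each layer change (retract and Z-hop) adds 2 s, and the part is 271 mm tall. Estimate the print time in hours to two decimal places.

Line area: 0.22 × 0.36 → 0.0792 mm².
Total extruded path = 105000/0.0792 = 1325757.6 mm.
Extrusion time = 1325757.6 / 82.6, so 16050.3 s.
Layers = ⌈271/0.22⌉ = 1232.
Layer-change overhead = 1232 × 2, so 2464 s.
Total = 16050.3 + 2464 = 18514.3 s = 5.14 hours.

5.14 hours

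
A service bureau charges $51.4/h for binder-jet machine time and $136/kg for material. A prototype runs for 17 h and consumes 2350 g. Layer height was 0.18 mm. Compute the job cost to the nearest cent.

Machine-time cost = 51.4 × 17, so $873.80.
Material charge = 136 × 2350/1000 = $319.60.
Total = 873.80 + 319.60 = $1193.40.

$1193.40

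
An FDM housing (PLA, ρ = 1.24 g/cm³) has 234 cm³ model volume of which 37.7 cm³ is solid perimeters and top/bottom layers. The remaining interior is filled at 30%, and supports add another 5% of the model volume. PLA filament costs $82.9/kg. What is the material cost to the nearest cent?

Infill region = 234 − 37.7 = 196.3 cm³.
Infill volume: 0.30 × 196.3 → 58.89 cm³.
Support: 0.05 × 234 → 11.7 cm³.
Total printed volume = 37.7 + 58.89 + 11.7 = 108.29 cm³.
Mass = 108.29 × 1.24 = 134.2796 g.
Cost = 134.2796 g / 1000 × $82.9/kg = $11.13.

$11.13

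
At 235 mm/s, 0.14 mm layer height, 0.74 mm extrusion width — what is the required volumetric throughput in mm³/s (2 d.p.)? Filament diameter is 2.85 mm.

24.35

Extrusion cross-section: 0.14 × 0.74 → 0.1036 mm².
Q = v·A = 235 × 0.1036 = 24.35 mm³/s.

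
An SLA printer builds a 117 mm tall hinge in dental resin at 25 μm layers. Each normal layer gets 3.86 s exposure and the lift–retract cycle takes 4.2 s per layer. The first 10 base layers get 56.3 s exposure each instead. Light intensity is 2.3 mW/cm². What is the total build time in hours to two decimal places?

10.62 hours

Layer count = ceil(117 / 0.025) = 4680.
Bottom layers: 10 × (56.3 + 4.2) → 605 s.
Remaining layers = 4670 × (3.86 + 4.2), so 37640.2 s.
Total = 605 + 37640.2 = 38245.2 s = 10.62 hours.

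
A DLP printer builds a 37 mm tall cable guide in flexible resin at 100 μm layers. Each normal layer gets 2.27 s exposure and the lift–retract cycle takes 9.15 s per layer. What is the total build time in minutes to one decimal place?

70.4 minutes

Number of layers: 37 / 0.1 → 370 (rounded up).
Cycle time: 2.27 + 9.15 → 11.42 s.
Total = 370 × 11.42 = 4225.4 s = 70.4 minutes.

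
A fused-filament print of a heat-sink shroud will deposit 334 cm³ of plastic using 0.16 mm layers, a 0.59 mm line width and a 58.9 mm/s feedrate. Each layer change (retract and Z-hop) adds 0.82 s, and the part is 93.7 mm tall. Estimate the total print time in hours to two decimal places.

16.82 hours

Extrusion cross-section = 0.16 × 0.59 = 0.0944 mm².
Total extruded path = 334000/0.0944 = 3538135.6 mm.
Extrusion time = 3538135.6 / 58.9 = 60070.2 s.
Layers = ⌈93.7/0.16⌉ = 586.
Non-print overhead: 586 × 0.82 → 480.52 s.
Altogether 60070.2 + 480.52 = 60550.72 s, i.e. 16.82 hours.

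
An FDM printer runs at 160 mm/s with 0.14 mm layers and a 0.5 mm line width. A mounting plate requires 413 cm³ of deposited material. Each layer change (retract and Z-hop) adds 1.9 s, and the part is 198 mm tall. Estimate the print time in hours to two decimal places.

Line area = 0.14 × 0.5, so 0.07 mm².
Path length: 413000 mm³ / 0.07 mm² → 5900000 mm.
Print-move time: 5900000 / 160 → 36875 s.
Layers = ⌈198/0.14⌉ = 1415.
Z-hop total: 1415 × 1.9 → 2688.5 s.
Total = 36875 + 2688.5 = 39563.5 s = 10.99 hours.

10.99 hours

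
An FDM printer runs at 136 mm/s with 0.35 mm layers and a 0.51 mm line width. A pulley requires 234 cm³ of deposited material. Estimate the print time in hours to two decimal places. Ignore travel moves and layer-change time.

2.68 hours

Bead cross-section = 0.35 × 0.51 = 0.1785 mm².
Toolpath length = 234 cm³ / 0.1785 mm² = 234000 / 0.1785 = 1310924.4 mm.
Print-move time: 1310924.4 / 136 → 9639.2 s.
That's 9639.2 s → 2.68 hours.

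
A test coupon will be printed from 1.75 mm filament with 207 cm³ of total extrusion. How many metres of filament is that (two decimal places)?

Filament cross-section = π × (1.75/2)² = 2.4053 mm².
L = 207000 mm³ / 2.4053 mm² = 86059.95 mm, i.e. 86.06 m.

86.06 m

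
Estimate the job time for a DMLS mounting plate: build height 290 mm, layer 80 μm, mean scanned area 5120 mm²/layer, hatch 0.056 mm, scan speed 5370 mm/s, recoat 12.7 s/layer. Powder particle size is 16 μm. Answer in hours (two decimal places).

29.93 hours

Layer count = ceil(290 / 0.08) = 3625.
Hatch length per layer = 5120 / 0.056 = 91428.6 mm.
Per-layer scan time = 91428.6 / 5370 = 17.0258 s.
Per-layer time = 17.0258 + 12.7 = 29.7258 s.
Build time = 3625 × 29.7258 = 107756.025 s = 29.93 hours.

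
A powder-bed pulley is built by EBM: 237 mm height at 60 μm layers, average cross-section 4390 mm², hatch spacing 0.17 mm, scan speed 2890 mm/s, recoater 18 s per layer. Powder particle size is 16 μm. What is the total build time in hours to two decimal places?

Layer count = ceil(237 / 0.06) = 3950.
Per-layer scan distance = 4390 / 0.17, so 25823.5 mm.
Per-layer scan time = 25823.5 / 2890 = 8.9355 s.
Layer cycle = 8.9355 + 18, so 26.9355 s.
3950 layers × 26.9355 s/layer = 106395.225 s, i.e. 29.55 hours.

29.55 hours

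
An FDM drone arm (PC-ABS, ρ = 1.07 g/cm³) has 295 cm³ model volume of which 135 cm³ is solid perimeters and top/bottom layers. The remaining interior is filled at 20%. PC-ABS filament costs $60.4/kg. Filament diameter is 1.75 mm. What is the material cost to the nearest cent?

Interior volume: 295 − 135 → 160 cm³.
Deposited infill = 0.20 × 160, so 32 cm³.
Total extruded = 135 + 32 = 167 cm³.
Mass: 167 × 1.07 → 178.69 g.
Cost = 178.69 g / 1000 × $60.4/kg = $10.79.

$10.79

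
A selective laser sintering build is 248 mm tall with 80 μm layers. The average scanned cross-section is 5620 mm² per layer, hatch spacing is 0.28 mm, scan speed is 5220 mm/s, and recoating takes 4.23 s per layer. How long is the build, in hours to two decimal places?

6.95 hours

Layers = ⌈248/0.08⌉ = 3100.
Hatch length per layer = 5620 / 0.28 = 20071.4 mm.
Laser time per layer = 20071.4 / 5220, so 3.8451 s.
Layer cycle = 3.8451 + 4.23, so 8.0751 s.
3100 layers × 8.0751 s/layer = 25032.81 s, i.e. 6.95 hours.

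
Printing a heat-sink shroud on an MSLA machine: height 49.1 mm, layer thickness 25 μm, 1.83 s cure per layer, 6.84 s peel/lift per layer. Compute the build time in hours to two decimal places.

4.73 hours

Number of layers: 49.1 / 0.025 → 1964 (rounded up).
Cycle time = 1.83 + 6.84 = 8.67 s.
Total = 1964 × 8.67 = 17027.88 s = 4.73 hours.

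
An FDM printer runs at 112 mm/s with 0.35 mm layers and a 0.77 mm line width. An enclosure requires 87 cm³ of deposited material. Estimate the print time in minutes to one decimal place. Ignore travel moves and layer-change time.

Line area = 0.35 × 0.77 = 0.2695 mm².
Total extruded path = 87000/0.2695 = 322820 mm.
Print-move time = 322820 / 112, so 2882.3 s.
In the requested units: 2882.3 s = 48.0 minutes.

48.0 minutes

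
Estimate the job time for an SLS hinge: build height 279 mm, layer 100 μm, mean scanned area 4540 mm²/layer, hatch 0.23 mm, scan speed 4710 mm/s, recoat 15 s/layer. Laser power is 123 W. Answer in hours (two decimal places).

14.87 hours

Layer count = ceil(279 / 0.1) = 2790.
Scan path per layer = 4540 / 0.23, so 19739.1 mm.
Laser time per layer = 19739.1 / 4710, so 4.1909 s.
Time per layer = 4.1909 + 15, so 19.1909 s.
Total: 2790 × 19.1909 s = 53542.611 s → 14.87 hours.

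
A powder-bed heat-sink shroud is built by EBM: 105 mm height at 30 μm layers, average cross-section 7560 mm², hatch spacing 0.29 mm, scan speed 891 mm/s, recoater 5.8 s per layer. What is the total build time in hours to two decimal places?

34.08 hours

Layers = ⌈105/0.03⌉ = 3500.
Hatch length per layer: 7560 / 0.29 → 26069 mm.
Beam time per layer = 26069 / 891 = 29.2581 s.
Layer cycle = 29.2581 + 5.8 = 35.0581 s.
3500 layers × 35.0581 s/layer = 122703.35 s, i.e. 34.08 hours.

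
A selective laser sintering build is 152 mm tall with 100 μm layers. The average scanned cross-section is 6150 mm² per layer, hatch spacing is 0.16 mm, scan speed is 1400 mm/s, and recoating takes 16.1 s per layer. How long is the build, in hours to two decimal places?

18.39 hours

Number of layers: 152 / 0.1 → 1520 (rounded up).
Scan path per layer: 6150 / 0.16 → 38437.5 mm.
Laser time per layer = 38437.5 / 1400, so 27.4554 s.
Per-layer time = 27.4554 + 16.1 = 43.5554 s.
Build time = 1520 × 43.5554 = 66204.208 s = 18.39 hours.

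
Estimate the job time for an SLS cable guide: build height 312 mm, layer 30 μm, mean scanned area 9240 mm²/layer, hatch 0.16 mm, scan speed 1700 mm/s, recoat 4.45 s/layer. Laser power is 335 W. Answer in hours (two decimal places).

110.99 hours

Layer count = ceil(312 / 0.03) = 10400.
Scan path per layer: 9240 / 0.16 → 57750 mm.
Per-layer scan time: 57750 / 1700 → 33.9706 s.
Layer cycle = 33.9706 + 4.45, so 38.4206 s.
10400 layers × 38.4206 s/layer = 399574.24 s, i.e. 110.99 hours.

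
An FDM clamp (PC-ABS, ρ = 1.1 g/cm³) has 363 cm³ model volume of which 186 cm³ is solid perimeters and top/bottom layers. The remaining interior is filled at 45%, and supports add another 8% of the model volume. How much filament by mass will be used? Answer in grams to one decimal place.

Interior volume = 363 − 186, so 177 cm³.
Infill deposited: 0.45 × 177 → 79.65 cm³.
Support = 0.08 × 363 = 29.04 cm³.
Total extruded = 186 + 79.65 + 29.04 = 294.69 cm³.
Mass = 294.69 × 1.1, so 324.159 g.

324.2 g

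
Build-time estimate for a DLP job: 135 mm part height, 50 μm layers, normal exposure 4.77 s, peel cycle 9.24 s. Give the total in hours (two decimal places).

Layer count = ceil(135 / 0.05) = 2700.
Each layer takes = 4.77 + 9.24, so 14.01 s.
Build time: 2700 × 14.01 s = 37827 s, i.e. 10.51 hours.

10.51 hours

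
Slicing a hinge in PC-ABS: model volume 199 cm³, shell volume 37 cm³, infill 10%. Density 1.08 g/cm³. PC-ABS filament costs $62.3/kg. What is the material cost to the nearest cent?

$3.58

Volume inside the shell = 199 − 37 = 162 cm³.
Deposited infill: 0.10 × 162 → 16.2 cm³.
Total extruded = 37 + 16.2 = 53.2 cm³.
Mass = 53.2 × 1.08 = 57.456 g.
At $62.3/kg: 57.456/1000 × 62.3 = $3.58.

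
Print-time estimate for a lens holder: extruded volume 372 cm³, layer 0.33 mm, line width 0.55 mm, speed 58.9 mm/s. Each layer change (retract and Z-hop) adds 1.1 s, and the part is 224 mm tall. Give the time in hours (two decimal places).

Extrusion cross-section = 0.33 × 0.55 = 0.1815 mm².
Path length: 372000 mm³ / 0.1815 mm² → 2049586.8 mm.
Time extruding = 2049586.8 / 58.9 = 34797.7 s.
Number of layers: 224 / 0.33 → 679 (rounded up).
Layer-change overhead: 679 × 1.1 → 746.9 s.
Total = 34797.7 + 746.9 = 35544.6 s = 9.87 hours.

9.87 hours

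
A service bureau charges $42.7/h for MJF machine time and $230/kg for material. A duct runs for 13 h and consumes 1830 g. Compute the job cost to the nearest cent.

Time charge = 42.7 × 13 = $555.10.
Material charge = 230 × 1830/1000, so $420.90.
Job cost: 555.10 + 420.90 = $976.00.

$976.00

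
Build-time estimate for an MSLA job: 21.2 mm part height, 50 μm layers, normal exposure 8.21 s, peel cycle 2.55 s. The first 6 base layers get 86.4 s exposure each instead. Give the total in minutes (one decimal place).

Layer count = ceil(21.2 / 0.05) = 424.
Bottom layers = 6 × (86.4 + 2.55), so 533.7 s.
Normal layers: 418 × (8.21 + 2.55) → 4497.68 s.
Total = 533.7 + 4497.68 = 5031.38 s = 83.9 minutes.

83.9 minutes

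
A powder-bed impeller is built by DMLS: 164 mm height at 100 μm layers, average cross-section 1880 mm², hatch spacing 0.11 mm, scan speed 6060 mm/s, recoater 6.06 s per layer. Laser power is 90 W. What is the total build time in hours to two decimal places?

4.05 hours

Layers = ⌈164/0.1⌉ = 1640.
Hatch length per layer: 1880 / 0.11 → 17090.9 mm.
Per-layer scan time: 17090.9 / 6060 → 2.8203 s.
Layer cycle: 2.8203 + 6.06 → 8.8803 s.
1640 layers × 8.8803 s/layer = 14563.692 s, i.e. 4.05 hours.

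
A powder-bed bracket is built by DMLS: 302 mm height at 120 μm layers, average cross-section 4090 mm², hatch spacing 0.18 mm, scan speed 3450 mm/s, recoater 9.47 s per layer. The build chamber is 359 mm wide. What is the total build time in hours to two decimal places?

11.23 hours

Layer count = ceil(302 / 0.12) = 2517.
Per-layer scan distance: 4090 / 0.18 → 22722.2 mm.
Per-layer scan time: 22722.2 / 3450 → 6.5861 s.
Time per layer = 6.5861 + 9.47, so 16.0561 s.
Build time = 2517 × 16.0561 = 40413.2037 s = 11.23 hours.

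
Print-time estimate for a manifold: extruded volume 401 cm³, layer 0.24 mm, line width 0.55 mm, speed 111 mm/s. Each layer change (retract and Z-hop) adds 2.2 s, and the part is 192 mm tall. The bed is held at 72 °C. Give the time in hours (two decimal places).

8.09 hours

Extrusion cross-section = 0.24 × 0.55, so 0.132 mm².
Path length: 401000 mm³ / 0.132 mm² → 3037878.8 mm.
Print-move time = 3037878.8 / 111 = 27368.3 s.
Layer count = ceil(192 / 0.24) = 800.
Layer-change overhead: 800 × 2.2 → 1760 s.
Altogether 27368.3 + 1760 = 29128.3 s, i.e. 8.09 hours.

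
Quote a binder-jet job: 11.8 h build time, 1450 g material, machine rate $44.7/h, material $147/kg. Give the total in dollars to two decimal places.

Time charge: 44.7 × 11.8 → $527.46.
Material charge = 147 × 1450/1000, so $213.15.
Job cost: 527.46 + 213.15 = $740.61.

$740.61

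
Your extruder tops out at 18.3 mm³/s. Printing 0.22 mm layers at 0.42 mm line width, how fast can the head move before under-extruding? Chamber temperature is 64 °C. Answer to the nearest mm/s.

Extrusion cross-section: 0.22 × 0.42 → 0.0924 mm².
Max speed = 18.3 / 0.0924 = 198.05 ≈ 198 mm/s.

198 mm/s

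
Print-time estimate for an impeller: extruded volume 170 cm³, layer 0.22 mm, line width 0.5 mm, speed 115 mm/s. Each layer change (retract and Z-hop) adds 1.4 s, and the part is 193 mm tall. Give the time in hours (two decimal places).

4.07 hours

Line area = 0.22 × 0.5 = 0.11 mm².
Toolpath length = 170 cm³ / 0.11 mm² = 170000 / 0.11 = 1545454.5 mm.
Extrusion time = 1545454.5 / 115 = 13438.7 s.
Number of layers: 193 / 0.22 → 878 (rounded up).
Z-hop total: 878 × 1.4 → 1229.2 s.
Total = 13438.7 + 1229.2 = 14667.9 s = 4.07 hours.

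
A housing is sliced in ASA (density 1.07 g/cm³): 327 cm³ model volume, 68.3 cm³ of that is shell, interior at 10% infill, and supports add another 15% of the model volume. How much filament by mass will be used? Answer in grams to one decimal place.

153.2 g

Infill region: 327 − 68.3 → 258.7 cm³.
Infill volume = 0.10 × 258.7 = 25.87 cm³.
Support: 0.15 × 327 → 49.05 cm³.
Deposited volume: 68.3 + 25.87 + 49.05 → 143.22 cm³.
Mass = 143.22 × 1.07, so 153.2454 g.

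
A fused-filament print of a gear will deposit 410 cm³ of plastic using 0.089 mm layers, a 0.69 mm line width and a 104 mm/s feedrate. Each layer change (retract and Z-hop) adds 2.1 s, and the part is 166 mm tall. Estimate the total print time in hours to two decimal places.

18.92 hours

Extrusion cross-section = 0.089 × 0.69, so 0.06141 mm².
Toolpath length = 410 cm³ / 0.06141 mm² = 410000 / 0.06141 = 6676437.1 mm.
Print-move time = 6676437.1 / 104 = 64196.5 s.
Layer count = ceil(166 / 0.089) = 1866.
Layer-change overhead: 1866 × 2.1 → 3918.6 s.
Altogether 64196.5 + 3918.6 = 68115.1 s, i.e. 18.92 hours.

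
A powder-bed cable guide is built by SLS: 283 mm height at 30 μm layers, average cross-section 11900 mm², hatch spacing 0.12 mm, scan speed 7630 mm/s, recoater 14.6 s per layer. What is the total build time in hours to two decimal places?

72.32 hours

Layers = ⌈283/0.03⌉ = 9434.
Hatch length per layer = 11900 / 0.12, so 99166.7 mm.
Scan time per layer: 99166.7 / 7630 → 12.9969 s.
Layer cycle: 12.9969 + 14.6 → 27.5969 s.
Build time = 9434 × 27.5969 = 260349.1546 s = 72.32 hours.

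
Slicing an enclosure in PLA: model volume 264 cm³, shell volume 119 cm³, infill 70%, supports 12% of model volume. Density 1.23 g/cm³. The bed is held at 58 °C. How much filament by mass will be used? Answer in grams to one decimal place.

Infill region = 264 − 119 = 145 cm³.
Infill volume: 0.70 × 145 → 101.5 cm³.
Support = 0.12 × 264, so 31.68 cm³.
Total printed volume = 119 + 101.5 + 31.68, so 252.18 cm³.
Mass = 252.18 × 1.23 = 310.1814 g.

310.2 g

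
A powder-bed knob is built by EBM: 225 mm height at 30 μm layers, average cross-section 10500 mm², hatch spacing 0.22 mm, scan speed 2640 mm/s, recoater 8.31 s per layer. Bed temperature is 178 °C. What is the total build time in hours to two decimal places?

54.98 hours

Number of layers: 225 / 0.03 → 7500 (rounded up).
Per-layer scan distance = 10500 / 0.22, so 47727.3 mm.
Scan time per layer: 47727.3 / 2640 → 18.0785 s.
Per-layer time = 18.0785 + 8.31, so 26.3885 s.
Total: 7500 × 26.3885 s = 197913.75 s → 54.98 hours.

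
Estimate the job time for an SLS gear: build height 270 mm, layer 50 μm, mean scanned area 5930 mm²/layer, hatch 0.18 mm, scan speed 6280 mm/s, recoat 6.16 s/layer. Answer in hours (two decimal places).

17.11 hours

Layer count = ceil(270 / 0.05) = 5400.
Per-layer scan distance = 5930 / 0.18, so 32944.4 mm.
Per-layer scan time: 32944.4 / 6280 → 5.2459 s.
Time per layer = 5.2459 + 6.16, so 11.4059 s.
Build time = 5400 × 11.4059 = 61591.86 s = 17.11 hours.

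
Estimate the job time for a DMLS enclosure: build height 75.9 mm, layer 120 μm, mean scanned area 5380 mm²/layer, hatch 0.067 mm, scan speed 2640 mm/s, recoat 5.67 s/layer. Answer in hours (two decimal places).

Layer count = ceil(75.9 / 0.12) = 633.
Scan path per layer = 5380 / 0.067, so 80298.5 mm.
Scan time per layer = 80298.5 / 2640 = 30.4161 s.
Layer cycle = 30.4161 + 5.67, so 36.0861 s.
633 layers × 36.0861 s/layer = 22842.5013 s, i.e. 6.35 hours.

6.35 hours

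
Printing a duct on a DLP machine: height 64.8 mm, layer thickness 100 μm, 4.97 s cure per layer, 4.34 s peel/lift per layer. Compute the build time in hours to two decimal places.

1.68 hours

Layers = ⌈64.8/0.1⌉ = 648.
Cycle time: 4.97 + 4.34 → 9.31 s.
Total = 648 × 9.31 = 6032.88 s = 1.68 hours.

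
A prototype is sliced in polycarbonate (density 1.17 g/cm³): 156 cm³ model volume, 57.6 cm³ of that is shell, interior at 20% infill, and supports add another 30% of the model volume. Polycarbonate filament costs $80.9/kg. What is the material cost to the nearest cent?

Interior volume: 156 − 57.6 → 98.4 cm³.
Deposited infill = 0.20 × 98.4 = 19.68 cm³.
Support = 0.30 × 156, so 46.8 cm³.
Total printed volume: 57.6 + 19.68 + 46.8 → 124.08 cm³.
Mass: 124.08 × 1.17 → 145.1736 g.
Cost = 145.1736 g / 1000 × $80.9/kg = $11.74.

$11.74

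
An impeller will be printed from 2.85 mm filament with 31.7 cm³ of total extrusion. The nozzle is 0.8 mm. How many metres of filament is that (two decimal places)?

A = π r² = π × 1.425² = 6.3794 mm².
L = 31700 mm³ / 6.3794 mm² = 4969.12 mm, i.e. 4.97 m.

4.97 m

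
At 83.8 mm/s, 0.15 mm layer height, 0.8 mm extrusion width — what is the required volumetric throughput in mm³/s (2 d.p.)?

Bead cross-section = 0.15 × 0.8 = 0.12 mm².
Volumetric flow = 83.8 × 0.12 = 10.06 mm³/s.

10.06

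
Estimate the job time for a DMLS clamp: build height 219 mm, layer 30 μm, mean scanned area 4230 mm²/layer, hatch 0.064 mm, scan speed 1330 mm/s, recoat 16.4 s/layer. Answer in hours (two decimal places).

134.03 hours

Layer count = ceil(219 / 0.03) = 7300.
Per-layer scan distance = 4230 / 0.064, so 66093.8 mm.
Laser time per layer = 66093.8 / 1330, so 49.6946 s.
Per-layer time = 49.6946 + 16.4, so 66.0946 s.
Total: 7300 × 66.0946 s = 482490.58 s → 134.03 hours.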